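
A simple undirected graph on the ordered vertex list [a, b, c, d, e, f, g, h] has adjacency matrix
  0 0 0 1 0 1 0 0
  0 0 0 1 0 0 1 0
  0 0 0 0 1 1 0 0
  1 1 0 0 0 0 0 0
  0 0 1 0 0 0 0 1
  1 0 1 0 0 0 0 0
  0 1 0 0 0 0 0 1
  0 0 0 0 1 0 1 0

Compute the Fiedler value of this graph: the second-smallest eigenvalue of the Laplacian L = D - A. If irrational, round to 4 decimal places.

0.5858

With the vertex order [a, b, c, d, e, f, g, h], the degrees are [2, 2, 2, 2, 2, 2, 2, 2], giving D = diag(2, 2, 2, 2, 2, 2, 2, 2) and L = D - A. The sorted Laplacian eigenvalues are [0, 0.5858, 0.5858, 2, 2, 3.4142, 3.4142, 4]; the algebraic connectivity is the second entry, 0.5858.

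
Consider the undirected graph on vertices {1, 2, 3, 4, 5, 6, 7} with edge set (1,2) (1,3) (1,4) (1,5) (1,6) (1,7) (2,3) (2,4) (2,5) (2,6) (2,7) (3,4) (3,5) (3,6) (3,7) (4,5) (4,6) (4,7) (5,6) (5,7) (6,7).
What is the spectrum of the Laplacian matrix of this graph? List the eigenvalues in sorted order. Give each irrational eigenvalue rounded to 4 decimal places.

[0, 7, 7, 7, 7, 7, 7]

Each diagonal entry of L is the vertex degree and each off-diagonal entry is -1 where an edge is present, 0 otherwise; in the order [1, 2, 3, 4, 5, 6, 7] the diagonal is [6, 6, 6, 6, 6, 6, 6]. The multiplicity of 0 as a Laplacian eigenvalue equals the number of connected components. The single zero eigenvalue shows the graph is connected. The eigenvalues sum to 42, which equals trace(L) = 2|E|.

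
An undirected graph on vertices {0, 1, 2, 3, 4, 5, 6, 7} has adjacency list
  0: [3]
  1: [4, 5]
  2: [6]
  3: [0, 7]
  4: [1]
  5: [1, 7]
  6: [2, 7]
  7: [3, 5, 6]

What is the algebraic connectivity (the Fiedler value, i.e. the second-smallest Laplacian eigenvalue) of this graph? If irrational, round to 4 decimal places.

0.2434

With the vertex order [0, 1, 2, 3, 4, 5, 6, 7], the degrees are [1, 2, 1, 2, 1, 2, 2, 3], giving D = diag(1, 2, 1, 2, 1, 2, 2, 3) and L = D - A. Computing the eigenvalues of L and sorting gives [0, 0.2434, 0.3820, 1.1798, 2, 2.6180, 3.1386, 4.4383]. The Fiedler value lambda_2 = 0.2434 is strictly positive, so the graph is connected.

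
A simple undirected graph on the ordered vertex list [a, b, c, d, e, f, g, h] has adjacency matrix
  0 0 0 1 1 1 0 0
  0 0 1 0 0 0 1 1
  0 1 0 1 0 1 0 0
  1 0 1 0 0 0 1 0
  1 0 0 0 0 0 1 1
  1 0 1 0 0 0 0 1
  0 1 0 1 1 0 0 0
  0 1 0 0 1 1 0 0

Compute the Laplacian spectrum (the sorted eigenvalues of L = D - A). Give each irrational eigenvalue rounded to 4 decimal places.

Each diagonal entry of L is the vertex degree and each off-diagonal entry is -1 where an edge is present, 0 otherwise; in the order [a, b, c, d, e, f, g, h] the diagonal is [3, 3, 3, 3, 3, 3, 3, 3]. Since every row of L sums to 0, the all-ones vector is in the kernel and 0 is an eigenvalue. The eigenvalues sum to 24, which equals trace(L) = 2|E|.

[0, 2, 2, 2, 4, 4, 4, 6]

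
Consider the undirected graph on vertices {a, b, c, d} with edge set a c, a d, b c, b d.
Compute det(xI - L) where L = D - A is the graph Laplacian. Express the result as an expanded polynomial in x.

With the vertex order [a, b, c, d], the degrees are [2, 2, 2, 2], giving D = diag(2, 2, 2, 2) and L = D - A. The eigenvalues of L are [0, 2, 2, 4]; the characteristic polynomial is the product of (x - lambda_i), which multiplies out to x^4 - 8x^3 + 20x^2 - 16x. The coefficient of x^3 equals -trace(L) = -8, matching the sum of degrees. The largest eigenvalue, 4, is at most the vertex count 4. The eigenvalues sum to 8, which equals trace(L) = 2|E|.

x^4 - 8x^3 + 20x^2 - 16x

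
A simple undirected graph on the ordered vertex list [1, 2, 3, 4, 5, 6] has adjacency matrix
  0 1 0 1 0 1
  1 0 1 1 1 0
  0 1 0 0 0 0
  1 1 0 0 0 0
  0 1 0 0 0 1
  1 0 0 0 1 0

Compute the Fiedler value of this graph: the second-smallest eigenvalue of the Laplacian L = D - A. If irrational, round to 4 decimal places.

0.8817

With the vertex order [1, 2, 3, 4, 5, 6], the degrees are [3, 4, 1, 2, 2, 2], giving D = diag(3, 4, 1, 2, 2, 2) and L = D - A. Computing the eigenvalues of L and sorting gives [0, 0.8817, 1.4506, 2.5341, 3.8647, 5.2688]. The Fiedler value lambda_2 = 0.8817 is strictly positive, so the graph is connected. The eigenvalues sum to 14, which equals trace(L) = 2|E|.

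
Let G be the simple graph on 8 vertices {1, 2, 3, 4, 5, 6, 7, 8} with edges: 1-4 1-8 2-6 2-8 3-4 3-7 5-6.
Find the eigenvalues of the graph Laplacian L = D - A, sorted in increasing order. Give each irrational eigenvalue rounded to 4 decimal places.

[0, 0.1522, 0.5858, 1.2346, 2, 2.7654, 3.4142, 3.8478]

Each diagonal entry of L is the vertex degree and each off-diagonal entry is -1 where an edge is present, 0 otherwise; in the order [1, 2, 3, 4, 5, 6, 7, 8] the diagonal is [2, 2, 2, 2, 1, 2, 1, 2]. Since every row of L sums to 0, the all-ones vector is in the kernel and 0 is an eigenvalue. There is one zero in the spectrum, matching the 1 component.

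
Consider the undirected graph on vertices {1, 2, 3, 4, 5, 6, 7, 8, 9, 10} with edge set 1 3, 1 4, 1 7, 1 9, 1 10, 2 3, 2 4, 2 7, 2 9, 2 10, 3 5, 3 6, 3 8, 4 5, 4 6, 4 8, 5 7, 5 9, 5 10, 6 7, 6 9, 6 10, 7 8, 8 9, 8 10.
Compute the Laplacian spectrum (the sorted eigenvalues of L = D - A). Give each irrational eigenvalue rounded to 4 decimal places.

[0, 5, 5, 5, 5, 5, 5, 5, 5, 10]

Each diagonal entry of L is the vertex degree and each off-diagonal entry is -1 where an edge is present, 0 otherwise; in the order [1, 2, 3, 4, 5, 6, 7, 8, 9, 10] the diagonal is [5, 5, 5, 5, 5, 5, 5, 5, 5, 5]. Since every row of L sums to 0, the all-ones vector is in the kernel and 0 is an eigenvalue. The largest eigenvalue, 10, is at most the vertex count 10. The eigenvalues sum to 50, which equals trace(L) = 2|E|.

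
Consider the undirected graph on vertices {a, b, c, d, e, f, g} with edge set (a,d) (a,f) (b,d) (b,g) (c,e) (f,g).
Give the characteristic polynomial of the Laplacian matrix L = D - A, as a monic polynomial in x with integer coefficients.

With the vertex order [a, b, c, d, e, f, g], the degrees are [2, 2, 1, 2, 1, 2, 2], giving D = diag(2, 2, 1, 2, 1, 2, 2) and L = D - A. L has integer entries, so p(x) = det(xI - L) has integer coefficients. Expanding the determinant yields x^7 - 12x^6 + 55x^5 - 120x^4 + 125x^3 - 50x^2. The constant term is 0 because L is singular (the all-ones vector lies in its kernel). There are 2 zeros in the spectrum, matching the 2 components.

x^7 - 12x^6 + 55x^5 - 120x^4 + 125x^3 - 50x^2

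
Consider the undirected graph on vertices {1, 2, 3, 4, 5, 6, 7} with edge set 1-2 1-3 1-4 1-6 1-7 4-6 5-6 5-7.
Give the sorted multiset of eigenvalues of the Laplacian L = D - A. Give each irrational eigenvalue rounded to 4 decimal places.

With the vertex order [1, 2, 3, 4, 5, 6, 7], the degrees are [5, 1, 1, 2, 2, 3, 2], giving D = diag(5, 1, 1, 2, 2, 3, 2) and L = D - A. L is symmetric positive semidefinite, so every eigenvalue is real and nonnegative. The single zero eigenvalue shows the graph is connected.

[0, 0.8266, 1, 1.4741, 2.5994, 3.9584, 6.1415]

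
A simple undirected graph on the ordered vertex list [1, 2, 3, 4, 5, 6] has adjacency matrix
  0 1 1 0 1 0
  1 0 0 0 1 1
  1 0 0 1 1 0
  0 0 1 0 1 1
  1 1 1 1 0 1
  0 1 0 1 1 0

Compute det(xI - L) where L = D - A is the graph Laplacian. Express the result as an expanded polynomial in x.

Each diagonal entry of L is the vertex degree and each off-diagonal entry is -1 where an edge is present, 0 otherwise; in the order [1, 2, 3, 4, 5, 6] the diagonal is [3, 3, 3, 3, 5, 3]. L has integer entries, so p(x) = det(xI - L) has integer coefficients. Expanding the determinant yields x^6 - 20x^5 + 155x^4 - 580x^3 + 1045x^2 - 726x. The constant term is 0 because L is singular (the all-ones vector lies in its kernel). There is one zero in the spectrum, matching the 1 component. The eigenvalues sum to 20, which equals trace(L) = 2|E|.

x^6 - 20x^5 + 155x^4 - 580x^3 + 1045x^2 - 726x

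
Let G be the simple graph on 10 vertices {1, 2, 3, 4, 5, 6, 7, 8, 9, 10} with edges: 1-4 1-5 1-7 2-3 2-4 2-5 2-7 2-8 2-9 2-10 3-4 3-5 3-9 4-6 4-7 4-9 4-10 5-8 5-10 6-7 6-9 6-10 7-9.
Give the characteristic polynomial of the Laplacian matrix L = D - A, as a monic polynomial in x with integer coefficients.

With the vertex order [1, 2, 3, 4, 5, 6, 7, 8, 9, 10], the degrees are [3, 7, 4, 7, 5, 4, 5, 2, 5, 4], giving D = diag(3, 7, 4, 7, 5, 4, 5, 2, 5, 4) and L = D - A. Computing det(xI - L) by cofactor expansion (or equivalently via sum-over-permutations) gives x^10 - 46x^9 + 918x^8 - 10414x^7 + 73871x^6 - 339096x^5 + 1005056x^4 - 1850034x^3 + 1913173x^2 - 843400x. The constant term is 0 because L is singular (the all-ones vector lies in its kernel). The largest eigenvalue, 8.5031, is at most the vertex count 10.

x^10 - 46x^9 + 918x^8 - 10414x^7 + 73871x^6 - 339096x^5 + 1005056x^4 - 1850034x^3 + 1913173x^2 - 843400x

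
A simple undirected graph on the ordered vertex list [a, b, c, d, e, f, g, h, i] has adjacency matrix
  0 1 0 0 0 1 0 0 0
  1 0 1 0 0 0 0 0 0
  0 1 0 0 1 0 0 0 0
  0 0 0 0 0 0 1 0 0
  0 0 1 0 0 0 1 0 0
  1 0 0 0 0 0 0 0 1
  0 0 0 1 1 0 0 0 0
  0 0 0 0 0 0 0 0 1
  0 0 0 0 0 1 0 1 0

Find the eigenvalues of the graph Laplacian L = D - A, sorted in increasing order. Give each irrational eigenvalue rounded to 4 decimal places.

[0, 0.1206, 0.4679, 1, 1.6527, 2.3473, 3, 3.5321, 3.8794]

Reading degrees in the order [a, b, c, d, e, f, g, h, i] gives [2, 2, 2, 1, 2, 2, 2, 1, 2]; set D = diag(2, 2, 2, 1, 2, 2, 2, 1, 2) and form L = D - A. Diagonalising L (or applying a numerical eigensolver to the 9x9 matrix) gives the spectrum above. The single zero eigenvalue shows the graph is connected. By the matrix-tree theorem the graph has (1/9) * product of the nonzero eigenvalues = 1 spanning tree.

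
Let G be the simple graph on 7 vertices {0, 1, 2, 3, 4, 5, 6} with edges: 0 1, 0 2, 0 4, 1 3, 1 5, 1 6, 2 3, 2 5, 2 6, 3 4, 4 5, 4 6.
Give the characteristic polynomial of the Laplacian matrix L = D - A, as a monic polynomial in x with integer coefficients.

Each diagonal entry of L is the vertex degree and each off-diagonal entry is -1 where an edge is present, 0 otherwise; in the order [0, 1, 2, 3, 4, 5, 6] the diagonal is [3, 4, 4, 3, 4, 3, 3]. Computing det(xI - L) by cofactor expansion (or equivalently via sum-over-permutations) gives x^7 - 24x^6 + 234x^5 - 1192x^4 + 3357x^3 - 4968x^2 + 3024x. Since p(0) = det(-L) = 0, x divides p(x). By the matrix-tree theorem the graph has (1/7) * product of the nonzero eigenvalues = 432 spanning trees.

x^7 - 24x^6 + 234x^5 - 1192x^4 + 3357x^3 - 4968x^2 + 3024x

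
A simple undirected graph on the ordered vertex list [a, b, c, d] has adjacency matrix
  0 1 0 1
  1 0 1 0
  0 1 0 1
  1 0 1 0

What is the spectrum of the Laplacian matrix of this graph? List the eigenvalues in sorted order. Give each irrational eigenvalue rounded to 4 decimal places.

[0, 2, 2, 4]

With the vertex order [a, b, c, d], the degrees are [2, 2, 2, 2], giving D = diag(2, 2, 2, 2) and L = D - A. L is symmetric positive semidefinite, so every eigenvalue is real and nonnegative. The eigenvalues sum to 8, which equals trace(L) = 2|E|.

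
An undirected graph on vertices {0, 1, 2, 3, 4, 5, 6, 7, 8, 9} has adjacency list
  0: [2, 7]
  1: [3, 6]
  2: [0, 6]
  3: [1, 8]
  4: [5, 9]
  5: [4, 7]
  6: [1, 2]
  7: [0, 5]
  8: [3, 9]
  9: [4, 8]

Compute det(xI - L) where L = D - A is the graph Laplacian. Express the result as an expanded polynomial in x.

x^10 - 20x^9 + 170x^8 - 800x^7 + 2275x^6 - 4004x^5 + 4290x^4 - 2640x^3 + 825x^2 - 100x

Each diagonal entry of L is the vertex degree and each off-diagonal entry is -1 where an edge is present, 0 otherwise; in the order [0, 1, 2, 3, 4, 5, 6, 7, 8, 9] the diagonal is [2, 2, 2, 2, 2, 2, 2, 2, 2, 2]. L has integer entries, so p(x) = det(xI - L) has integer coefficients. Expanding the determinant yields x^10 - 20x^9 + 170x^8 - 800x^7 + 2275x^6 - 4004x^5 + 4290x^4 - 2640x^3 + 825x^2 - 100x. Since p(0) = det(-L) = 0, x divides p(x). There is one zero in the spectrum, matching the 1 component.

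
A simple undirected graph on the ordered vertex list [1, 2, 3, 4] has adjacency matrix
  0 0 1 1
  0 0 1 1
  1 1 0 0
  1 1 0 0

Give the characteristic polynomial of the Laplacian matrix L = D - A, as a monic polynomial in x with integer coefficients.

x^4 - 8x^3 + 20x^2 - 16x

Reading degrees in the order [1, 2, 3, 4] gives [2, 2, 2, 2]; set D = diag(2, 2, 2, 2) and form L = D - A. The eigenvalues of L are [0, 2, 2, 4]; the characteristic polynomial is the product of (x - lambda_i), which multiplies out to x^4 - 8x^3 + 20x^2 - 16x. Since p(0) = det(-L) = 0, x divides p(x). The largest eigenvalue, 4, is at most the vertex count 4.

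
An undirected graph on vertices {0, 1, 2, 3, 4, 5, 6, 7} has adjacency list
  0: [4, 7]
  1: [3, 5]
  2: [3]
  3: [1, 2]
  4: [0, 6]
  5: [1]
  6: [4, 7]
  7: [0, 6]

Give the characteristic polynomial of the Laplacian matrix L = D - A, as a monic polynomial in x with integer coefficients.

Each diagonal entry of L is the vertex degree and each off-diagonal entry is -1 where an edge is present, 0 otherwise; in the order [0, 1, 2, 3, 4, 5, 6, 7] the diagonal is [2, 2, 1, 2, 2, 1, 2, 2]. Computing det(xI - L) by cofactor expansion (or equivalently via sum-over-permutations) gives x^8 - 14x^7 + 78x^6 - 220x^5 + 328x^4 - 240x^3 + 64x^2. The coefficient of x^7 equals -trace(L) = -14, matching the sum of degrees.

x^8 - 14x^7 + 78x^6 - 220x^5 + 328x^4 - 240x^3 + 64x^2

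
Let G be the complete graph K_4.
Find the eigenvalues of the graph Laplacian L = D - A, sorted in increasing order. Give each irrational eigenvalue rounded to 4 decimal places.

The graph has 4 vertices and degree multiset [3, 3, 3, 3]; D is the diagonal matrix of degrees and L = D - A. Diagonalising L (or applying a numerical eigensolver to the 4x4 matrix) gives the spectrum above. The largest eigenvalue, 4, is at most the vertex count 4. The eigenvalues sum to 12, which equals trace(L) = 2|E|.

[0, 4, 4, 4]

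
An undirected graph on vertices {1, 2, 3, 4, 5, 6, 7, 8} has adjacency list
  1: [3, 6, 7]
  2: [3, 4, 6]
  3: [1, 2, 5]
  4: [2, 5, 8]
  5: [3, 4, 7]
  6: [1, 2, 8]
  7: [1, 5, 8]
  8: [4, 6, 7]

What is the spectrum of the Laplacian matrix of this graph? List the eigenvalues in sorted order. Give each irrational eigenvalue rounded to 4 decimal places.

With the vertex order [1, 2, 3, 4, 5, 6, 7, 8], the degrees are [3, 3, 3, 3, 3, 3, 3, 3], giving D = diag(3, 3, 3, 3, 3, 3, 3, 3) and L = D - A. Diagonalising L (or applying a numerical eigensolver to the 8x8 matrix) gives the spectrum above. The single zero eigenvalue shows the graph is connected. By the matrix-tree theorem the graph has (1/8) * product of the nonzero eigenvalues = 384 spanning trees.

[0, 2, 2, 2, 4, 4, 4, 6]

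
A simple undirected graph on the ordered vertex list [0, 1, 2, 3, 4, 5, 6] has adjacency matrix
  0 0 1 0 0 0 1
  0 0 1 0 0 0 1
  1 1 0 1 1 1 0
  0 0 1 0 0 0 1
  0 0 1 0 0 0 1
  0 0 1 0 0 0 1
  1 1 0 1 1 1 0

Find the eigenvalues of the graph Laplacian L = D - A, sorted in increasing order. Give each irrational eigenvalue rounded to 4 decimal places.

Reading degrees in the order [0, 1, 2, 3, 4, 5, 6] gives [2, 2, 5, 2, 2, 2, 5]; set D = diag(2, 2, 5, 2, 2, 2, 5) and form L = D - A. L is symmetric positive semidefinite, so every eigenvalue is real and nonnegative. The single zero eigenvalue shows the graph is connected.

[0, 2, 2, 2, 2, 5, 7]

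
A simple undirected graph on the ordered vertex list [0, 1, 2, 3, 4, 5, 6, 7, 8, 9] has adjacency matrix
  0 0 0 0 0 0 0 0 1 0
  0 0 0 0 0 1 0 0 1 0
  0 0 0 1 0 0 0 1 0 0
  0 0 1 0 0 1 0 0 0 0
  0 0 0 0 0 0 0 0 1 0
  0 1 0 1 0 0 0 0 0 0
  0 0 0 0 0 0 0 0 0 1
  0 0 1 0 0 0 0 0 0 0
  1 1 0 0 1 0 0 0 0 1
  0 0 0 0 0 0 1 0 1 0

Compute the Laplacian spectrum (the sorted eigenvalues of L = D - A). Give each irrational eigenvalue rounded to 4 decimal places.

Reading degrees in the order [0, 1, 2, 3, 4, 5, 6, 7, 8, 9] gives [1, 2, 2, 2, 1, 2, 1, 1, 4, 2]; set D = diag(1, 2, 2, 2, 1, 2, 1, 1, 4, 2) and form L = D - A. L is symmetric positive semidefinite, so every eigenvalue is real and nonnegative. The single zero eigenvalue shows the graph is connected.

[0, 0.1317, 0.5006, 0.7370, 1, 1.6424, 2.3851, 2.7880, 3.6407, 5.1744]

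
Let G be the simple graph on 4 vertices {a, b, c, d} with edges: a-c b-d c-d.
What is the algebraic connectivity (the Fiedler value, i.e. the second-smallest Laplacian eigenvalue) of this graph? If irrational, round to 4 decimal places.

0.5858

Each diagonal entry of L is the vertex degree and each off-diagonal entry is -1 where an edge is present, 0 otherwise; in the order [a, b, c, d] the diagonal is [1, 1, 2, 2]. Computing the eigenvalues of L and sorting gives [0, 0.5858, 2, 3.4142]. The Fiedler value lambda_2 = 0.5858 is strictly positive, so the graph is connected.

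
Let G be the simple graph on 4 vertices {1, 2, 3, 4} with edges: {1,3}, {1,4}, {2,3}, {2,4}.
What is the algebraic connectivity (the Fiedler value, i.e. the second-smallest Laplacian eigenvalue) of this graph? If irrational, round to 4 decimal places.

Reading degrees in the order [1, 2, 3, 4] gives [2, 2, 2, 2]; set D = diag(2, 2, 2, 2) and form L = D - A. The sorted Laplacian eigenvalues are [0, 2, 2, 4]; the algebraic connectivity is the second entry, 2. There is one zero in the spectrum, matching the 1 component.

2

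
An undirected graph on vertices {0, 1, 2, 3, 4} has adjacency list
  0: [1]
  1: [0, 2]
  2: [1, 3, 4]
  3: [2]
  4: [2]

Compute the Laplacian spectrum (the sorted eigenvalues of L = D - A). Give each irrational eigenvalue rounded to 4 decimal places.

With the vertex order [0, 1, 2, 3, 4], the degrees are [1, 2, 3, 1, 1], giving D = diag(1, 2, 3, 1, 1) and L = D - A. L is symmetric positive semidefinite, so every eigenvalue is real and nonnegative.

[0, 0.5188, 1, 2.3111, 4.1701]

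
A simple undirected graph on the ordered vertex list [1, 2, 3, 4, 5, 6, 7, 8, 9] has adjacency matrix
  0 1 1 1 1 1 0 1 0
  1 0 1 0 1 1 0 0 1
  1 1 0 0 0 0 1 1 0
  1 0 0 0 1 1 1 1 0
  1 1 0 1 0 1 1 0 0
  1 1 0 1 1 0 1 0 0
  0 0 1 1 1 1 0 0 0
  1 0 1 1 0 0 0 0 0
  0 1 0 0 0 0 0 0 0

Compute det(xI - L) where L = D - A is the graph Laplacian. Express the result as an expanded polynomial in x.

Reading degrees in the order [1, 2, 3, 4, 5, 6, 7, 8, 9] gives [6, 5, 4, 5, 5, 5, 4, 3, 1]; set D = diag(6, 5, 4, 5, 5, 5, 4, 3, 1) and form L = D - A. L has integer entries, so p(x) = det(xI - L) has integer coefficients. Expanding the determinant yields x^9 - 38x^8 + 614x^7 - 5484x^6 + 29426x^5 - 96254x^4 + 184801x^3 - 185712x^2 + 70956x. The coefficient of x^8 equals -trace(L) = -38, matching the sum of degrees. By the matrix-tree theorem the graph has (1/9) * product of the nonzero eigenvalues = 7884 spanning trees.

x^9 - 38x^8 + 614x^7 - 5484x^6 + 29426x^5 - 96254x^4 + 184801x^3 - 185712x^2 + 70956x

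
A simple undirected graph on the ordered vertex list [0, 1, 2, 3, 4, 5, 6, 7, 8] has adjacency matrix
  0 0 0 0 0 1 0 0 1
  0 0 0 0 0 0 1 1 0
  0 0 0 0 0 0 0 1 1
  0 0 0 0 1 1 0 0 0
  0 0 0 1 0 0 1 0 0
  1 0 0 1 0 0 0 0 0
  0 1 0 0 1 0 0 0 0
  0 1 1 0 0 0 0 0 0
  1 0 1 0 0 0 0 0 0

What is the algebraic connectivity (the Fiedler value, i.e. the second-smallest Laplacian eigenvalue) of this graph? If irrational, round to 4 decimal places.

0.4679

With the vertex order [0, 1, 2, 3, 4, 5, 6, 7, 8], the degrees are [2, 2, 2, 2, 2, 2, 2, 2, 2], giving D = diag(2, 2, 2, 2, 2, 2, 2, 2, 2) and L = D - A. The smallest Laplacian eigenvalue is always 0. The next one, lambda_2 = 0.4679, measures how hard the graph is to disconnect: larger values mean better connectivity. The largest eigenvalue, 3.8794, is at most the vertex count 9.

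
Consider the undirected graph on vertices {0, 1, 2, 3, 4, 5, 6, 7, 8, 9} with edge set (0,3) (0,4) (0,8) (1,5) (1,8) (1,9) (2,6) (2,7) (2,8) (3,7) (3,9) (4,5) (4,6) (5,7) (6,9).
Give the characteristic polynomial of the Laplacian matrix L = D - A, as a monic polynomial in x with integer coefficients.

x^10 - 30x^9 + 390x^8 - 2880x^7 + 13305x^6 - 39882x^5 + 77640x^4 - 94800x^3 + 66000x^2 - 20000x

Reading degrees in the order [0, 1, 2, 3, 4, 5, 6, 7, 8, 9] gives [3, 3, 3, 3, 3, 3, 3, 3, 3, 3]; set D = diag(3, 3, 3, 3, 3, 3, 3, 3, 3, 3) and form L = D - A. Computing det(xI - L) by cofactor expansion (or equivalently via sum-over-permutations) gives x^10 - 30x^9 + 390x^8 - 2880x^7 + 13305x^6 - 39882x^5 + 77640x^4 - 94800x^3 + 66000x^2 - 20000x. The coefficient of x^9 equals -trace(L) = -30, matching the sum of degrees. By the matrix-tree theorem the graph has (1/10) * product of the nonzero eigenvalues = 2000 spanning trees. There is one zero in the spectrum, matching the 1 component.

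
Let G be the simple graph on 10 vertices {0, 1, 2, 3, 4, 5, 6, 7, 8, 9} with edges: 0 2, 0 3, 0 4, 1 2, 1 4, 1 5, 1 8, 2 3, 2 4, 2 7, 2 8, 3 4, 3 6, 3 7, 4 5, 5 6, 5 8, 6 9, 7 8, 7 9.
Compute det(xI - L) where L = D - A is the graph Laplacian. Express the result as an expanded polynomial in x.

With the vertex order [0, 1, 2, 3, 4, 5, 6, 7, 8, 9], the degrees are [3, 4, 6, 5, 5, 4, 3, 4, 4, 2], giving D = diag(3, 4, 6, 5, 5, 4, 3, 4, 4, 2) and L = D - A. L has integer entries, so p(x) = det(xI - L) has integer coefficients. Expanding the determinant yields x^10 - 40x^9 + 694x^8 - 6840x^7 + 42099x^6 - 167326x^5 + 428051x^4 - 676990x^3 + 597808x^2 - 223160x. Since p(0) = det(-L) = 0, x divides p(x). There is one zero in the spectrum, matching the 1 component.

x^10 - 40x^9 + 694x^8 - 6840x^7 + 42099x^6 - 167326x^5 + 428051x^4 - 676990x^3 + 597808x^2 - 223160x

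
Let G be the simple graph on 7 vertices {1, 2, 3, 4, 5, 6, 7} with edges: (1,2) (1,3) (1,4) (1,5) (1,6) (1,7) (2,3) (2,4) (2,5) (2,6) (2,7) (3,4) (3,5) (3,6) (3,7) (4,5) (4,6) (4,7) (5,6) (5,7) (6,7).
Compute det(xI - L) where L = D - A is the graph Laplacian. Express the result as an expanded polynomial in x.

x^7 - 42x^6 + 735x^5 - 6860x^4 + 36015x^3 - 100842x^2 + 117649x

Reading degrees in the order [1, 2, 3, 4, 5, 6, 7] gives [6, 6, 6, 6, 6, 6, 6]; set D = diag(6, 6, 6, 6, 6, 6, 6) and form L = D - A. The eigenvalues of L are [0, 7, 7, 7, 7, 7, 7]; the characteristic polynomial is the product of (x - lambda_i), which multiplies out to x^7 - 42x^6 + 735x^5 - 6860x^4 + 36015x^3 - 100842x^2 + 117649x. The constant term is 0 because L is singular (the all-ones vector lies in its kernel). The eigenvalues sum to 42, which equals trace(L) = 2|E|. By the matrix-tree theorem the graph has (1/7) * product of the nonzero eigenvalues = 16807 spanning trees.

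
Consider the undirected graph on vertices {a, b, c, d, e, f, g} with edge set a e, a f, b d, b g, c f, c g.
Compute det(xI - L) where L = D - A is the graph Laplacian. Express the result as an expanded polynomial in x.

Each diagonal entry of L is the vertex degree and each off-diagonal entry is -1 where an edge is present, 0 otherwise; in the order [a, b, c, d, e, f, g] the diagonal is [2, 2, 2, 1, 1, 2, 2]. Computing det(xI - L) by cofactor expansion (or equivalently via sum-over-permutations) gives x^7 - 12x^6 + 55x^5 - 120x^4 + 126x^3 - 56x^2 + 7x. The coefficient of x^6 equals -trace(L) = -12, matching the sum of degrees. By the matrix-tree theorem the graph has (1/7) * product of the nonzero eigenvalues = 1 spanning tree. There is one zero in the spectrum, matching the 1 component.

x^7 - 12x^6 + 55x^5 - 120x^4 + 126x^3 - 56x^2 + 7x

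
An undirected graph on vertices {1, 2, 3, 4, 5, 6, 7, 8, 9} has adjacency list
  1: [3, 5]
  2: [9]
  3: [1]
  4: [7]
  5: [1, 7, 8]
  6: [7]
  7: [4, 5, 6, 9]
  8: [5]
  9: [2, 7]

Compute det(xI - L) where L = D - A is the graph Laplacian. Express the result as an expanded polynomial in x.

x^9 - 16x^8 + 101x^7 - 326x^6 + 583x^5 - 586x^4 + 322x^3 - 88x^2 + 9x

With the vertex order [1, 2, 3, 4, 5, 6, 7, 8, 9], the degrees are [2, 1, 1, 1, 3, 1, 4, 1, 2], giving D = diag(2, 1, 1, 1, 3, 1, 4, 1, 2) and L = D - A. L has integer entries, so p(x) = det(xI - L) has integer coefficients. Expanding the determinant yields x^9 - 16x^8 + 101x^7 - 326x^6 + 583x^5 - 586x^4 + 322x^3 - 88x^2 + 9x. The constant term is 0 because L is singular (the all-ones vector lies in its kernel).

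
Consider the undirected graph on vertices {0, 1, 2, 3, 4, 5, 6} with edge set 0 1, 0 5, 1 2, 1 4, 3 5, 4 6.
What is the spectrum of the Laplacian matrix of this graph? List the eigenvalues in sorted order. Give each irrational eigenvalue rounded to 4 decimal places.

Reading degrees in the order [0, 1, 2, 3, 4, 5, 6] gives [2, 3, 1, 1, 2, 2, 1]; set D = diag(2, 3, 1, 1, 2, 2, 1) and form L = D - A. L is symmetric positive semidefinite, so every eigenvalue is real and nonnegative. The largest eigenvalue, 4.3342, is at most the vertex count 7.

[0, 0.2603, 0.6262, 1.4055, 2.2742, 3.0996, 4.3342]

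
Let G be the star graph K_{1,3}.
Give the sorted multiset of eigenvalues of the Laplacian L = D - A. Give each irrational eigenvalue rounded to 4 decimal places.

The graph has 4 vertices and degree multiset [3, 1, 1, 1]; D is the diagonal matrix of degrees and L = D - A. L is symmetric positive semidefinite, so every eigenvalue is real and nonnegative. The single zero eigenvalue shows the graph is connected. There is one zero in the spectrum, matching the 1 component.

[0, 1, 1, 4]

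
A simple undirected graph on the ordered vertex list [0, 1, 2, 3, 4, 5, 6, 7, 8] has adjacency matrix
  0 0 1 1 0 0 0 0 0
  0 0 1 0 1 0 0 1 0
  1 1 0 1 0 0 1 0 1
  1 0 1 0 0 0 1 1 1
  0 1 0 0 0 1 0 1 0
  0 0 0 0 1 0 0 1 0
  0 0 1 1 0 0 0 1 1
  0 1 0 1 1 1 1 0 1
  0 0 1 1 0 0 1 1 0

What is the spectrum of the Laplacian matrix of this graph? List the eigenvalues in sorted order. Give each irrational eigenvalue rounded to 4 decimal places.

Reading degrees in the order [0, 1, 2, 3, 4, 5, 6, 7, 8] gives [2, 3, 5, 5, 3, 2, 4, 6, 4]; set D = diag(2, 3, 5, 5, 3, 2, 4, 6, 4) and form L = D - A. Since every row of L sums to 0, the all-ones vector is in the kernel and 0 is an eigenvalue. The single zero eigenvalue shows the graph is connected. There is one zero in the spectrum, matching the 1 component.

[0, 1.0326, 2.1973, 2.5247, 4.1209, 5, 5.7089, 5.9433, 7.4724]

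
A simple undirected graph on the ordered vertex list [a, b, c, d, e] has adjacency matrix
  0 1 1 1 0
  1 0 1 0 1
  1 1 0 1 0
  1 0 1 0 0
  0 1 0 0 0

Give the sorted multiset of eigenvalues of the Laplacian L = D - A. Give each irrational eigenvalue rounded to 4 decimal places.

[0, 0.8299, 2.6889, 4, 4.4812]

Reading degrees in the order [a, b, c, d, e] gives [3, 3, 3, 2, 1]; set D = diag(3, 3, 3, 2, 1) and form L = D - A. The multiplicity of 0 as a Laplacian eigenvalue equals the number of connected components. There is one zero in the spectrum, matching the 1 component. The eigenvalues sum to 12, which equals trace(L) = 2|E|.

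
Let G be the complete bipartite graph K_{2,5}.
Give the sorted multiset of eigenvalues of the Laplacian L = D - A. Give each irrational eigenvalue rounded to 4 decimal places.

[0, 2, 2, 2, 2, 5, 7]

The graph has 7 vertices and degree multiset [5, 5, 2, 2, 2, 2, 2]; D is the diagonal matrix of degrees and L = D - A. L is symmetric positive semidefinite, so every eigenvalue is real and nonnegative. The eigenvalues sum to 20, which equals trace(L) = 2|E|. By the matrix-tree theorem the graph has (1/7) * product of the nonzero eigenvalues = 80 spanning trees.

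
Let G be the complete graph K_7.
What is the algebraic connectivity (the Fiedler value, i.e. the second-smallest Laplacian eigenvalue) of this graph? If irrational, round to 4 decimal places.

7

The graph has 7 vertices and degree multiset [6, 6, 6, 6, 6, 6, 6]; D is the diagonal matrix of degrees and L = D - A. The sorted Laplacian eigenvalues are [0, 7, 7, 7, 7, 7, 7]; the algebraic connectivity is the second entry, 7. The largest eigenvalue, 7, is at most the vertex count 7.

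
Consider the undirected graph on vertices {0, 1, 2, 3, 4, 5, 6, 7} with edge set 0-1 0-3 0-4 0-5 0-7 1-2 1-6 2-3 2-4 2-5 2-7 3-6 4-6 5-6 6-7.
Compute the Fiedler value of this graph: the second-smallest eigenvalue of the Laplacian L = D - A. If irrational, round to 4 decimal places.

Reading degrees in the order [0, 1, 2, 3, 4, 5, 6, 7] gives [5, 3, 5, 3, 3, 3, 5, 3]; set D = diag(5, 3, 5, 3, 3, 3, 5, 3) and form L = D - A. Computing the eigenvalues of L and sorting gives [0, 3, 3, 3, 3, 5, 5, 8]. The Fiedler value lambda_2 = 3 is strictly positive, so the graph is connected. By the matrix-tree theorem the graph has (1/8) * product of the nonzero eigenvalues = 2025 spanning trees.

3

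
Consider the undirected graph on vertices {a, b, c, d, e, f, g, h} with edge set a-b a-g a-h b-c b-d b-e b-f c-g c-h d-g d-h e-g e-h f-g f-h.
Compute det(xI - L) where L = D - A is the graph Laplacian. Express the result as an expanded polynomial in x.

x^8 - 30x^7 + 375x^6 - 2540x^5 + 10095x^4 - 23598x^3 + 30105x^2 - 16200x

With the vertex order [a, b, c, d, e, f, g, h], the degrees are [3, 5, 3, 3, 3, 3, 5, 5], giving D = diag(3, 5, 3, 3, 3, 3, 5, 5) and L = D - A. Computing det(xI - L) by cofactor expansion (or equivalently via sum-over-permutations) gives x^8 - 30x^7 + 375x^6 - 2540x^5 + 10095x^4 - 23598x^3 + 30105x^2 - 16200x. Since p(0) = det(-L) = 0, x divides p(x).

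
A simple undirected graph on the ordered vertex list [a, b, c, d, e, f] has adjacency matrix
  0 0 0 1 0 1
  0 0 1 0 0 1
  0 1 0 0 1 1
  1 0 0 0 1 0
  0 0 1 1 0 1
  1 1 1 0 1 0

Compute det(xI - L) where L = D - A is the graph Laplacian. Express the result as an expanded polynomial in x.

With the vertex order [a, b, c, d, e, f], the degrees are [2, 2, 3, 2, 3, 4], giving D = diag(2, 2, 3, 2, 3, 4) and L = D - A. L has integer entries, so p(x) = det(xI - L) has integer coefficients. Expanding the determinant yields x^6 - 16x^5 + 97x^4 - 276x^3 + 364x^2 - 174x. The coefficient of x^5 equals -trace(L) = -16, matching the sum of degrees. By the matrix-tree theorem the graph has (1/6) * product of the nonzero eigenvalues = 29 spanning trees.

x^6 - 16x^5 + 97x^4 - 276x^3 + 364x^2 - 174x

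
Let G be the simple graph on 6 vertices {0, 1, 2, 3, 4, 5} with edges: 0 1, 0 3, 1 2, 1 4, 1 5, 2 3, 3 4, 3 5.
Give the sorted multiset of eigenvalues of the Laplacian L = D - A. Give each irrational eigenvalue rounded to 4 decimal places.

[0, 2, 2, 2, 4, 6]

Each diagonal entry of L is the vertex degree and each off-diagonal entry is -1 where an edge is present, 0 otherwise; in the order [0, 1, 2, 3, 4, 5] the diagonal is [2, 4, 2, 4, 2, 2]. The multiplicity of 0 as a Laplacian eigenvalue equals the number of connected components. By the matrix-tree theorem the graph has (1/6) * product of the nonzero eigenvalues = 32 spanning trees. There is one zero in the spectrum, matching the 1 component.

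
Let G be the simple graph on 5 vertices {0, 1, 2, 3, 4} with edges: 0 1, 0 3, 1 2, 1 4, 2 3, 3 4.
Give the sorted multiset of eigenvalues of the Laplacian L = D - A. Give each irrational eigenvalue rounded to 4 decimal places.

[0, 2, 2, 3, 5]

With the vertex order [0, 1, 2, 3, 4], the degrees are [2, 3, 2, 3, 2], giving D = diag(2, 3, 2, 3, 2) and L = D - A. L is symmetric positive semidefinite, so every eigenvalue is real and nonnegative. The single zero eigenvalue shows the graph is connected.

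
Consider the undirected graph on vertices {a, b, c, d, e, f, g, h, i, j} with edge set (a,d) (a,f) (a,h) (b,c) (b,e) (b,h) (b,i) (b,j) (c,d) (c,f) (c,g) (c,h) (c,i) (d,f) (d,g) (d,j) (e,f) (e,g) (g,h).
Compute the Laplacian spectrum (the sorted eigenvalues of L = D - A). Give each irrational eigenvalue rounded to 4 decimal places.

[0, 1.6221, 1.7935, 2.4747, 3.1672, 3.9183, 4.7540, 6.0469, 6.7073, 7.5161]

With the vertex order [a, b, c, d, e, f, g, h, i, j], the degrees are [3, 5, 6, 5, 3, 4, 4, 4, 2, 2], giving D = diag(3, 5, 6, 5, 3, 4, 4, 4, 2, 2) and L = D - A. Since every row of L sums to 0, the all-ones vector is in the kernel and 0 is an eigenvalue.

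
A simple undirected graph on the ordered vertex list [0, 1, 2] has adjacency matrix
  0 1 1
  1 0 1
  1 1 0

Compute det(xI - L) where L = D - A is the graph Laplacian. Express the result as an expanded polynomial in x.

x^3 - 6x^2 + 9x

With the vertex order [0, 1, 2], the degrees are [2, 2, 2], giving D = diag(2, 2, 2) and L = D - A. Computing det(xI - L) by cofactor expansion (or equivalently via sum-over-permutations) gives x^3 - 6x^2 + 9x. Since p(0) = det(-L) = 0, x divides p(x). The eigenvalues sum to 6, which equals trace(L) = 2|E|.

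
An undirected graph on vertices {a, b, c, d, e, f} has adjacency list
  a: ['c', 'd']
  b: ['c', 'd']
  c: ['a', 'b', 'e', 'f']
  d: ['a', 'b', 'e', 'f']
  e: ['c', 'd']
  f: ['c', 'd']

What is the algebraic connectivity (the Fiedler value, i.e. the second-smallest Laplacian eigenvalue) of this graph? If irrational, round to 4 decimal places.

Each diagonal entry of L is the vertex degree and each off-diagonal entry is -1 where an edge is present, 0 otherwise; in the order [a, b, c, d, e, f] the diagonal is [2, 2, 4, 4, 2, 2]. Computing the eigenvalues of L and sorting gives [0, 2, 2, 2, 4, 6]. The Fiedler value lambda_2 = 2 is strictly positive, so the graph is connected. There is one zero in the spectrum, matching the 1 component.

2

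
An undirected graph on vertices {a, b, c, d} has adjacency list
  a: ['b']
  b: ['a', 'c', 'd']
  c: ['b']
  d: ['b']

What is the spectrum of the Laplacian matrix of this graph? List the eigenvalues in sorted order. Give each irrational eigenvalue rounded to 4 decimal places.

Each diagonal entry of L is the vertex degree and each off-diagonal entry is -1 where an edge is present, 0 otherwise; in the order [a, b, c, d] the diagonal is [1, 3, 1, 1]. L is symmetric positive semidefinite, so every eigenvalue is real and nonnegative. The largest eigenvalue, 4, is at most the vertex count 4.

[0, 1, 1, 4]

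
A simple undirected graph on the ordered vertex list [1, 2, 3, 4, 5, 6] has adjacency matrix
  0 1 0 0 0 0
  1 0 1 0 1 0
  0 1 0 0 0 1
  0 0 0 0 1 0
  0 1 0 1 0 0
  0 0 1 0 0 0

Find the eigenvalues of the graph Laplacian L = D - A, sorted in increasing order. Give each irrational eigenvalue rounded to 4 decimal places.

[0, 0.3820, 0.6972, 2, 2.6180, 4.3028]

Each diagonal entry of L is the vertex degree and each off-diagonal entry is -1 where an edge is present, 0 otherwise; in the order [1, 2, 3, 4, 5, 6] the diagonal is [1, 3, 2, 1, 2, 1]. The multiplicity of 0 as a Laplacian eigenvalue equals the number of connected components. There is one zero in the spectrum, matching the 1 component.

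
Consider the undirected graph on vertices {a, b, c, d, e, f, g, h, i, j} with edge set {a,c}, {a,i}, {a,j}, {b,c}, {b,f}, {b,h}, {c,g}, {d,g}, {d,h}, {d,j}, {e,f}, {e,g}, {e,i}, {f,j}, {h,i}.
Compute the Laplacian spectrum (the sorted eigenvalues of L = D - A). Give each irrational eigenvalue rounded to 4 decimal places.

Reading degrees in the order [a, b, c, d, e, f, g, h, i, j] gives [3, 3, 3, 3, 3, 3, 3, 3, 3, 3]; set D = diag(3, 3, 3, 3, 3, 3, 3, 3, 3, 3) and form L = D - A. L is symmetric positive semidefinite, so every eigenvalue is real and nonnegative. The single zero eigenvalue shows the graph is connected. The largest eigenvalue, 5, is at most the vertex count 10.

[0, 2, 2, 2, 2, 2, 5, 5, 5, 5]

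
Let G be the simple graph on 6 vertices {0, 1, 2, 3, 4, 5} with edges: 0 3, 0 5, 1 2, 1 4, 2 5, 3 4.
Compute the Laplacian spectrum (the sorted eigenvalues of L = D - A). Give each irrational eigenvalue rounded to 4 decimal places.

[0, 1, 1, 3, 3, 4]

Each diagonal entry of L is the vertex degree and each off-diagonal entry is -1 where an edge is present, 0 otherwise; in the order [0, 1, 2, 3, 4, 5] the diagonal is [2, 2, 2, 2, 2, 2]. The multiplicity of 0 as a Laplacian eigenvalue equals the number of connected components. By the matrix-tree theorem the graph has (1/6) * product of the nonzero eigenvalues = 6 spanning trees. There is one zero in the spectrum, matching the 1 component.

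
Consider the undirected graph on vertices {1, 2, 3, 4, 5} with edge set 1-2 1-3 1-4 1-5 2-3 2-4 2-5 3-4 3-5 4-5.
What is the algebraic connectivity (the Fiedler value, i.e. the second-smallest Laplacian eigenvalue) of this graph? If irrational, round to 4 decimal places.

Each diagonal entry of L is the vertex degree and each off-diagonal entry is -1 where an edge is present, 0 otherwise; in the order [1, 2, 3, 4, 5] the diagonal is [4, 4, 4, 4, 4]. The sorted Laplacian eigenvalues are [0, 5, 5, 5, 5]; the algebraic connectivity is the second entry, 5. There is one zero in the spectrum, matching the 1 component. By the matrix-tree theorem the graph has (1/5) * product of the nonzero eigenvalues = 125 spanning trees.

5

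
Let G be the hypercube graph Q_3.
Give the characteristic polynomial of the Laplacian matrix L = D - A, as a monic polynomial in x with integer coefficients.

The graph has 8 vertices and degree multiset [3, 3, 3, 3, 3, 3, 3, 3]; D is the diagonal matrix of degrees and L = D - A. L has integer entries, so p(x) = det(xI - L) has integer coefficients. Expanding the determinant yields x^8 - 24x^7 + 240x^6 - 1296x^5 + 4080x^4 - 7488x^3 + 7424x^2 - 3072x. Since p(0) = det(-L) = 0, x divides p(x). By the matrix-tree theorem the graph has (1/8) * product of the nonzero eigenvalues = 384 spanning trees.

x^8 - 24x^7 + 240x^6 - 1296x^5 + 4080x^4 - 7488x^3 + 7424x^2 - 3072x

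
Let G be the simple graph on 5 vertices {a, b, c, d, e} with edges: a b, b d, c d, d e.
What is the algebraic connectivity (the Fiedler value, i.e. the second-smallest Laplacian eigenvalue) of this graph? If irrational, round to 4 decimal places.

Reading degrees in the order [a, b, c, d, e] gives [1, 2, 1, 3, 1]; set D = diag(1, 2, 1, 3, 1) and form L = D - A. The sorted Laplacian eigenvalues are [0, 0.5188, 1, 2.3111, 4.1701]; the algebraic connectivity is the second entry, 0.5188. The eigenvalues sum to 8, which equals trace(L) = 2|E|. By the matrix-tree theorem the graph has (1/5) * product of the nonzero eigenvalues = 1 spanning tree.

0.5188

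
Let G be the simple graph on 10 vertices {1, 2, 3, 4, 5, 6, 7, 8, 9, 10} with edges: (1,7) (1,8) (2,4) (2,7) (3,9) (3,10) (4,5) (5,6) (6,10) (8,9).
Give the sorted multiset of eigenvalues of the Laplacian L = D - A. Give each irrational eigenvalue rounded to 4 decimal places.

With the vertex order [1, 2, 3, 4, 5, 6, 7, 8, 9, 10], the degrees are [2, 2, 2, 2, 2, 2, 2, 2, 2, 2], giving D = diag(2, 2, 2, 2, 2, 2, 2, 2, 2, 2) and L = D - A. Since every row of L sums to 0, the all-ones vector is in the kernel and 0 is an eigenvalue. The single zero eigenvalue shows the graph is connected. The largest eigenvalue, 4, is at most the vertex count 10.

[0, 0.3820, 0.3820, 1.3820, 1.3820, 2.6180, 2.6180, 3.6180, 3.6180, 4]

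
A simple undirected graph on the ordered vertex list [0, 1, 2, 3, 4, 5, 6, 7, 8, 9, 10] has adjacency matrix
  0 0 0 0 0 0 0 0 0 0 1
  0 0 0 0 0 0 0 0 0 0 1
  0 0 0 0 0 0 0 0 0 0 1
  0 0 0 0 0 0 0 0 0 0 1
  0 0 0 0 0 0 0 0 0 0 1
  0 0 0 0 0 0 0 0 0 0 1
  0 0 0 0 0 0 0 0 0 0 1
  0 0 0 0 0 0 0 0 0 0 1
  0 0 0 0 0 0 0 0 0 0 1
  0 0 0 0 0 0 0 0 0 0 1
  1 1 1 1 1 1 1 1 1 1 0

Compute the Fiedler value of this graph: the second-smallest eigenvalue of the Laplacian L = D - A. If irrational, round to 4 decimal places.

Each diagonal entry of L is the vertex degree and each off-diagonal entry is -1 where an edge is present, 0 otherwise; in the order [0, 1, 2, 3, 4, 5, 6, 7, 8, 9, 10] the diagonal is [1, 1, 1, 1, 1, 1, 1, 1, 1, 1, 10]. The smallest Laplacian eigenvalue is always 0. The next one, lambda_2 = 1, measures how hard the graph is to disconnect: larger values mean better connectivity. The eigenvalues sum to 20, which equals trace(L) = 2|E|.

1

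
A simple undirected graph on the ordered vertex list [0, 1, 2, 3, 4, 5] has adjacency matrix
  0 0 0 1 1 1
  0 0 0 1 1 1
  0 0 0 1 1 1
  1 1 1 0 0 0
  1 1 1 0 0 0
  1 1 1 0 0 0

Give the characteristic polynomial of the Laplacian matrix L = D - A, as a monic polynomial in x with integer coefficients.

x^6 - 18x^5 + 126x^4 - 432x^3 + 729x^2 - 486x

Each diagonal entry of L is the vertex degree and each off-diagonal entry is -1 where an edge is present, 0 otherwise; in the order [0, 1, 2, 3, 4, 5] the diagonal is [3, 3, 3, 3, 3, 3]. L has integer entries, so p(x) = det(xI - L) has integer coefficients. Expanding the determinant yields x^6 - 18x^5 + 126x^4 - 432x^3 + 729x^2 - 486x. Since p(0) = det(-L) = 0, x divides p(x).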